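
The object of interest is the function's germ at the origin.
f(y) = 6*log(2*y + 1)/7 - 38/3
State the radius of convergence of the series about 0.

Branch term (6/7)*log(1 - y/(-1/2)): its argument vanishes at y = -1/2, a logarithmic branch point, modulus 1/2.
The radius of convergence is the smallest modulus among the singular points: 1/2.

The radius of convergence is 1/2.


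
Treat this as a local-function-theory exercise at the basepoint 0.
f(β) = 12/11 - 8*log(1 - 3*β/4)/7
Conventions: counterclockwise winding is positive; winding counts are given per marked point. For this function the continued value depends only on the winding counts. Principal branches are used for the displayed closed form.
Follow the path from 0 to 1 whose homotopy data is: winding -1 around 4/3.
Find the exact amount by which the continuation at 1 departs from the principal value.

Continued minus principal equals (16/7)*pi*i.

The rational part is single-valued and drops out of the difference; each branch term changes only by its own monodromy.
(-8/7)*log(1 - β/(4/3)): each positive loop around 4/3 adds 2*pi*i to the log, so winding -1 contributes (-8/7)*(-1)*2*pi*i = (16/7)*pi*i.
Summing the contributions at β = 1 gives (16/7)*pi*i.


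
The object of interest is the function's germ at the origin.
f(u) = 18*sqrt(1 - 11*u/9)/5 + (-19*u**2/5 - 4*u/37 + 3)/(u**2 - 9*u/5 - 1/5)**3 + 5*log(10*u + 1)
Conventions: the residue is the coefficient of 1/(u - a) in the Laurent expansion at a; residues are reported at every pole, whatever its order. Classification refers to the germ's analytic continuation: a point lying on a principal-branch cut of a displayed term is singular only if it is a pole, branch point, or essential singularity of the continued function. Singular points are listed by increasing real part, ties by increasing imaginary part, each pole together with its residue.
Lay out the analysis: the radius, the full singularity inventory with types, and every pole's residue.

Radius of convergence at 0: 1/10.
At 9/10 - (1/10)*sqrt(101): a pole of order 3; residue -(765925/38121137)*sqrt(101).
At -1/10: a logarithmic branch point.
At 9/11: an algebraic (square-root) branch point.
At 9/10 + (1/10)*sqrt(101): a pole of order 3; residue (765925/38121137)*sqrt(101).

Denominator factor (u**2 - 9*u/5 - 1/5)^3: discriminant 101/25, real irrational roots 9/10 + (1/10)*sqrt(101) and 9/10 - (1/10)*sqrt(101); poles of order 3, moduli 9/10 + (1/10)*sqrt(101) and -9/10 + (1/10)*sqrt(101).
Branch term (5)*log(1 - u/(-1/10)): its argument vanishes at u = -1/10, a logarithmic branch point, modulus 1/10.
Branch term (18/5)*sqrt(1 - u/(9/11)): its argument vanishes at u = 9/11, a square-root branch point, modulus 9/11.
The radius of convergence is the smallest modulus among the singular points: 1/10.
The branch terms are analytic at 9/10 - (1/10)*sqrt(101) and contribute nothing to the residue; only the rational part matters.
The factor u**2 - 9*u/5 - 1/5 splits as (u - a)(u - a') with a = 9/10 - (1/10)*sqrt(101), a' = 9/10 + (1/10)*sqrt(101). At the order-3 pole a set g(u) = (u - a)^3*(rational part) = [-19*u**2/5 - 4*u/37 + 3] / (u - a')^3.
Order-3 pole: residue = g''(a)/2; g''(9/10 - (1/10)*sqrt(101)) = -(1531850/38121137)*sqrt(101), so the residue is -(765925/38121137)*sqrt(101).
The branch terms are analytic at 9/10 + (1/10)*sqrt(101) and contribute nothing to the residue; only the rational part matters.
The factor u**2 - 9*u/5 - 1/5 splits as (u - a)(u - a') with a = 9/10 + (1/10)*sqrt(101), a' = 9/10 - (1/10)*sqrt(101). At the order-3 pole a set g(u) = (u - a)^3*(rational part) = [-19*u**2/5 - 4*u/37 + 3] / (u - a')^3.
Order-3 pole: residue = g''(a)/2; g''(9/10 + (1/10)*sqrt(101)) = (1531850/38121137)*sqrt(101), so the residue is (765925/38121137)*sqrt(101).
List the singular points by increasing real part (a conjugate pair: the negative imaginary part first).


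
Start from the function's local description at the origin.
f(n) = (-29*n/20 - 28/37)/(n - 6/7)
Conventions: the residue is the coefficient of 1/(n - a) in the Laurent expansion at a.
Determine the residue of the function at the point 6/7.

At the order-1 pole 6/7 set g(n) = (n - (6/7))*f(n) = -29*n/20 - 28/37.
Simple pole: residue = g(a) at a = 6/7, which is -5179/2590.

The residue is -5179/2590.


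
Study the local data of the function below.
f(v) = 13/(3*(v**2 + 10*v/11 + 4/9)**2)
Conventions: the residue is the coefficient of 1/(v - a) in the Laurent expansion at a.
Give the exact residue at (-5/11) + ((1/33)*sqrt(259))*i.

The residue is -((155727/268324)*sqrt(259))*i.

The factor v**2 + 10*v/11 + 4/9 splits as (v - a)(v - a') with a = (-5/11) + ((1/33)*sqrt(259))*i, a' = (-5/11) - ((1/33)*sqrt(259))*i. At the order-2 pole a set g(v) = (v - a)^2*f(v) = [13/3] / (v - a')^2.
Order-2 pole: residue = g'(a); g'((-5/11) + ((1/33)*sqrt(259))*i) = -((155727/268324)*sqrt(259))*i, so the residue is -((155727/268324)*sqrt(259))*i.


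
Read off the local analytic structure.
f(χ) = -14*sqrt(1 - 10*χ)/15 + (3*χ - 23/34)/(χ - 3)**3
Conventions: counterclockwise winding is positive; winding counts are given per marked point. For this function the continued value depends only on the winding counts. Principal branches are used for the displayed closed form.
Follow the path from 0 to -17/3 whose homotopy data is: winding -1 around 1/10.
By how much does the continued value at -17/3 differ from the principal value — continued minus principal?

The rational part is single-valued and drops out of the difference; each branch term changes only by its own monodromy.
(-14/15)*sqrt(1 - χ/(1/10)): winding -1 is odd, the square root flips sign, contributing -2*(-14/15)*sqrt(1 - (-17/3)/(1/10)) = -2*(-14/15)*sqrt(173/3) = (28/45)*sqrt(519).
Summing the contributions at χ = -17/3 gives (28/45)*sqrt(519).

Continued minus principal equals (28/45)*sqrt(519).


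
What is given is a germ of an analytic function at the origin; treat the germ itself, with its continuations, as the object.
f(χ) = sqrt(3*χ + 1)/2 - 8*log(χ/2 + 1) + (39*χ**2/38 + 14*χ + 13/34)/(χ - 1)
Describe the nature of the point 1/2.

The point is a regular point.

Denominator factors: χ - 1 = -1/2 at χ = 1/2 — none vanishes.
Branch term sqrt(1 - χ/(-1/3)): argument at 1/2 is 5/2, nonzero, so 1/2 is not its branch point (a point on a principal cut is still regular for the continued germ).
Branch term log(1 - χ/(-2)): argument at 1/2 is 5/4, nonzero, so 1/2 is not its branch point (a point on a principal cut is still regular for the continued germ).
So the germ continues analytically to 1/2.


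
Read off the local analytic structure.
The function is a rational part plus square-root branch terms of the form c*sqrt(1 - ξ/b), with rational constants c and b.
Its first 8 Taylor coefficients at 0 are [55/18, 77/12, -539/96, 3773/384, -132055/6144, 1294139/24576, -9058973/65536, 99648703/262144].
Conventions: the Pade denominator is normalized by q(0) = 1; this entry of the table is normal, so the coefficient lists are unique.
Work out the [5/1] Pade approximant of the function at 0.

Taylor coefficients needed (read off): a_0 = 55/18, a_1 = 77/12, a_2 = -539/96, a_3 = 3773/384, a_4 = -132055/6144, a_5 = 1294139/24576, a_6 = -9058973/65536.
Write the denominator as Q(ξ) = 1 + q1*ξ. Requiring Q*f - P = O(ξ^7) with deg P <= 5 kills the coefficients of ξ^6..ξ^6 in Q*f:
  ξ^6: a_6 + q1*a_5 = 0, i.e. -9058973/65536 + (1294139/24576)*q1 = 0.
Solving this linear system: q1 = 21/8.
The numerator is Q*f truncated at degree 5: P0 = a_0 = 55/18; P1 = a_1 + q1*a_0 = 231/16; P2 = a_2 + q1*a_1 = 539/48; P3 = a_3 + q1*a_2 = -3773/768; P4 = a_4 + q1*a_3 = 26411/6144; P5 = a_5 + q1*a_4 = -184877/49152.

The Pade approximant has numerator coefficients [55/18, 231/16, 539/48, -3773/768, 26411/6144, -184877/49152]; denominator coefficients [1, 21/8].


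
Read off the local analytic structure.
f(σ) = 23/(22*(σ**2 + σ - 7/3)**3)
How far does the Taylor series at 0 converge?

Denominator factor (σ**2 + σ - 7/3)^3: discriminant 31/3, real irrational roots -1/2 + (1/6)*sqrt(93) and -1/2 - (1/6)*sqrt(93); poles of order 3, moduli -1/2 + (1/6)*sqrt(93) and 1/2 + (1/6)*sqrt(93).
The radius of convergence is the smallest modulus among the singular points: -1/2 + (1/6)*sqrt(93).

The radius of convergence is -1/2 + (1/6)*sqrt(93).


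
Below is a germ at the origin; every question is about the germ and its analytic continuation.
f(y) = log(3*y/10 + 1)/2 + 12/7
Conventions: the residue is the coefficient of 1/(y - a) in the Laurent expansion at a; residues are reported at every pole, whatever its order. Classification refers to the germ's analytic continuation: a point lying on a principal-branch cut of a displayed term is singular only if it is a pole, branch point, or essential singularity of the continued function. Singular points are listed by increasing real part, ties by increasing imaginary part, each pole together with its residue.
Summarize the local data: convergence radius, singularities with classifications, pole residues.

Radius of convergence at 0: 10/3.
At -10/3: a logarithmic branch point.

Branch term (1/2)*log(1 - y/(-10/3)): its argument vanishes at y = -10/3, a logarithmic branch point, modulus 10/3.
The radius of convergence is the smallest modulus among the singular points: 10/3.


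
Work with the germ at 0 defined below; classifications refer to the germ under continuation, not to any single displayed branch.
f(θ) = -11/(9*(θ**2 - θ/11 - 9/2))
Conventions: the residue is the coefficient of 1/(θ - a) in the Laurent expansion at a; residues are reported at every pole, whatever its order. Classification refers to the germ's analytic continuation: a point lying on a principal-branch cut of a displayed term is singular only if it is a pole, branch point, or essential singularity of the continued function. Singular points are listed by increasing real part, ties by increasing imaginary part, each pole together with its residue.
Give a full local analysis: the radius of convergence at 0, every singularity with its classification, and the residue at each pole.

Denominator factor (θ**2 - θ/11 - 9/2): discriminant 2179/121, real irrational roots 1/22 + (1/22)*sqrt(2179) and 1/22 - (1/22)*sqrt(2179); poles of order 1, moduli 1/22 + (1/22)*sqrt(2179) and -1/22 + (1/22)*sqrt(2179).
The radius of convergence is the smallest modulus among the singular points: -1/22 + (1/22)*sqrt(2179).
The factor θ**2 - θ/11 - 9/2 splits as (θ - a)(θ - a') with a = 1/22 - (1/22)*sqrt(2179), a' = 1/22 + (1/22)*sqrt(2179). At the order-1 pole a set g(θ) = (θ - a)*f(θ) = [-11/9] / (θ - a').
Simple pole: residue = g(a) at a = 1/22 - (1/22)*sqrt(2179), which is (121/19611)*sqrt(2179).
The factor θ**2 - θ/11 - 9/2 splits as (θ - a)(θ - a') with a = 1/22 + (1/22)*sqrt(2179), a' = 1/22 - (1/22)*sqrt(2179). At the order-1 pole a set g(θ) = (θ - a)*f(θ) = [-11/9] / (θ - a').
Simple pole: residue = g(a) at a = 1/22 + (1/22)*sqrt(2179), which is -(121/19611)*sqrt(2179).
List the singular points by increasing real part (a conjugate pair: the negative imaginary part first).

Radius of convergence at 0: -1/22 + (1/22)*sqrt(2179).
At 1/22 - (1/22)*sqrt(2179): a pole of order 1; residue (121/19611)*sqrt(2179).
At 1/22 + (1/22)*sqrt(2179): a pole of order 1; residue -(121/19611)*sqrt(2179).


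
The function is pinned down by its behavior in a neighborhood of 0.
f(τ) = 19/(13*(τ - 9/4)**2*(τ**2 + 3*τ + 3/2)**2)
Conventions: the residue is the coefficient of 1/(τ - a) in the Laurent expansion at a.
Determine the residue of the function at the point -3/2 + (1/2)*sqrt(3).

The factor τ**2 + 3*τ + 3/2 splits as (τ - a)(τ - a') with a = -3/2 + (1/2)*sqrt(3), a' = -3/2 - (1/2)*sqrt(3). At the order-2 pole a set g(τ) = (τ - a)^2*f(τ) = [19/(13*(τ - 9/4)**2)] / (τ - a')^2.
Order-2 pole: residue = g'(a); g'(-3/2 + (1/2)*sqrt(3)) = 194560/41875587 - (765472/41875587)*sqrt(3), so the residue is 194560/41875587 - (765472/41875587)*sqrt(3).

The residue is 194560/41875587 - (765472/41875587)*sqrt(3).


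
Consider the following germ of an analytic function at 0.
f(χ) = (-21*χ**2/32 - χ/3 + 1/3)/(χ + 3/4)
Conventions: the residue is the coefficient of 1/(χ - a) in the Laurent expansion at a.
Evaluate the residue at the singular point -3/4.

The residue is 329/1536.

At the order-1 pole -3/4 set g(χ) = (χ - (-3/4))*f(χ) = -21*χ**2/32 - χ/3 + 1/3.
Simple pole: residue = g(a) at a = -3/4, which is 329/1536.


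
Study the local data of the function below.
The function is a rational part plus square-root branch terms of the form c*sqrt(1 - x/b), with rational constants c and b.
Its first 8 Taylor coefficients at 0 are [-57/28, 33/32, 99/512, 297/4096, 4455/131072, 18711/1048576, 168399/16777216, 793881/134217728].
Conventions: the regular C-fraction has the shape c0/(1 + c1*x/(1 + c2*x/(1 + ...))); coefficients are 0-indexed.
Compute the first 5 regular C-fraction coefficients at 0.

The regular C-fraction coefficients are [-57/28, 77/152, -211/304, -171/3376, -1095/3376].

Taylor coefficients (read off): a_0 = -57/28, a_1 = 33/32, a_2 = 99/512, a_3 = 297/4096, a_4 = 4455/131072.
c0 = a_0 = -57/28. Peel one level at a time: if S = 1 + c*x/S' with S'(0) = 1, then c is the x-coefficient of S and S' = c*x/(S - 1).
S_1 = c0/f = 1 + (77/152)*x + (16247/46208)*x^2 + ...; c1 = 77/152.
S_2 = c1*x/(S_1 - 1) = 1 + (-211/304)*x + (-9/256)*x^2 + ...; c2 = -211/304.
S_3 = c2*x/(S_2 - 1) = 1 + (-171/3376)*x + (-187245/11397376)*x^2 + ...; c3 = -171/3376.
S_4 = c3*x/(S_3 - 1) = 1 + (-1095/3376)*x + ...; c4 = -1095/3376.


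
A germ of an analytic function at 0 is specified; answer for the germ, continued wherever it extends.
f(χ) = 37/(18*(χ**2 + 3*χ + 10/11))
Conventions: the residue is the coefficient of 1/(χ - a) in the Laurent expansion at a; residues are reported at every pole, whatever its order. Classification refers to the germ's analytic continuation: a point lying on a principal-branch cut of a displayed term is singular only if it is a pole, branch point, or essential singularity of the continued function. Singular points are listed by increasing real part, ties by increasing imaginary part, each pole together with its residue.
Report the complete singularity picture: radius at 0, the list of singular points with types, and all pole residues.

Denominator factor (χ**2 + 3*χ + 10/11): discriminant 59/11, real irrational roots -3/2 + (1/22)*sqrt(649) and -3/2 - (1/22)*sqrt(649); poles of order 1, moduli 3/2 - (1/22)*sqrt(649) and 3/2 + (1/22)*sqrt(649).
The radius of convergence is the smallest modulus among the singular points: 3/2 - (1/22)*sqrt(649).
The factor χ**2 + 3*χ + 10/11 splits as (χ - a)(χ - a') with a = -3/2 - (1/22)*sqrt(649), a' = -3/2 + (1/22)*sqrt(649). At the order-1 pole a set g(χ) = (χ - a)*f(χ) = [37/18] / (χ - a').
Simple pole: residue = g(a) at a = -3/2 - (1/22)*sqrt(649), which is -(37/1062)*sqrt(649).
The factor χ**2 + 3*χ + 10/11 splits as (χ - a)(χ - a') with a = -3/2 + (1/22)*sqrt(649), a' = -3/2 - (1/22)*sqrt(649). At the order-1 pole a set g(χ) = (χ - a)*f(χ) = [37/18] / (χ - a').
Simple pole: residue = g(a) at a = -3/2 + (1/22)*sqrt(649), which is (37/1062)*sqrt(649).
List the singular points by increasing real part (a conjugate pair: the negative imaginary part first).

Radius of convergence at 0: 3/2 - (1/22)*sqrt(649).
At -3/2 - (1/22)*sqrt(649): a pole of order 1; residue -(37/1062)*sqrt(649).
At -3/2 + (1/22)*sqrt(649): a pole of order 1; residue (37/1062)*sqrt(649).


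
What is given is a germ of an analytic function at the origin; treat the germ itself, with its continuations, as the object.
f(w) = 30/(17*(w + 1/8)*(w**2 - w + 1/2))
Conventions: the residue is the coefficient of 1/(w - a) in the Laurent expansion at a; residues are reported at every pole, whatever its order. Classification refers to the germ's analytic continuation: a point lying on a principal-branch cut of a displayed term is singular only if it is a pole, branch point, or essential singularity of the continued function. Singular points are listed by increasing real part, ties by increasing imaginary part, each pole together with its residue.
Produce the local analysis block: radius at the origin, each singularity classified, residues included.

Radius of convergence at 0: 1/8.
At -1/8: a pole of order 1; residue 1920/697.
At (1/2) - (1/2)*i: a pole of order 1; residue (-960/697) + (1200/697)*i.
At (1/2) + (1/2)*i: a pole of order 1; residue (-960/697) - (1200/697)*i.

Denominator factor (w**2 - w + 1/2): discriminant -1, complex-conjugate roots (1/2) + (1/2)*i and (1/2) - (1/2)*i; poles of order 1, moduli (1/2)*sqrt(2) and (1/2)*sqrt(2).
Denominator factor (w + 1/8): pole of order 1 at -1/8, modulus 1/8.
The radius of convergence is the smallest modulus among the singular points: 1/8.
At the order-1 pole -1/8 set g(w) = (w - (-1/8))*f(w) = 30/(17*(w**2 - w + 1/2)).
Simple pole: residue = g(a) at a = -1/8, which is 1920/697.
The factor w**2 - w + 1/2 splits as (w - a)(w - a') with a = (1/2) - (1/2)*i, a' = (1/2) + (1/2)*i. At the order-1 pole a set g(w) = (w - a)*f(w) = [30/(17*(w + 1/8))] / (w - a').
Simple pole: residue = g(a) at a = (1/2) - (1/2)*i, which is (-960/697) + (1200/697)*i.
The factor w**2 - w + 1/2 splits as (w - a)(w - a') with a = (1/2) + (1/2)*i, a' = (1/2) - (1/2)*i. At the order-1 pole a set g(w) = (w - a)*f(w) = [30/(17*(w + 1/8))] / (w - a').
Simple pole: residue = g(a) at a = (1/2) + (1/2)*i, which is (-960/697) - (1200/697)*i.
List the singular points by increasing real part (a conjugate pair: the negative imaginary part first).


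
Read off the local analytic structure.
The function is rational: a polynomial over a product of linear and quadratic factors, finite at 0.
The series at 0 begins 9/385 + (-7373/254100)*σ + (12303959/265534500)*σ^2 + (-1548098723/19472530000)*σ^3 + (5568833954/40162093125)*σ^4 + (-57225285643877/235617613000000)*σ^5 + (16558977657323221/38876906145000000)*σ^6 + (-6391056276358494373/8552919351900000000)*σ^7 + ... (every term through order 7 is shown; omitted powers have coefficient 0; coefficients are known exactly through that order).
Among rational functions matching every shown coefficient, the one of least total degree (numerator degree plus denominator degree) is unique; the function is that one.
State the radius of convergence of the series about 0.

No rational of total degree below 6 reproduces all 8 coefficients; solving the [2/4] Pade equations on them gives f(σ) = (14*σ**2/19 + 19*σ/6 + 18/7)/((σ + 10)**2*(σ**2 + 5*σ/2 + 11/10)), whose expansion matches every shown term.
Denominator factor (σ**2 + 5*σ/2 + 11/10): discriminant 37/20, real irrational roots -5/4 + (1/20)*sqrt(185) and -5/4 - (1/20)*sqrt(185); poles of order 1, moduli 5/4 - (1/20)*sqrt(185) and 5/4 + (1/20)*sqrt(185).
Denominator factor (σ + 10)^2: pole of order 2 at -10, modulus 10.
The radius of convergence is the smallest modulus among the singular points: 5/4 - (1/20)*sqrt(185).

The radius of convergence is 5/4 - (1/20)*sqrt(185).


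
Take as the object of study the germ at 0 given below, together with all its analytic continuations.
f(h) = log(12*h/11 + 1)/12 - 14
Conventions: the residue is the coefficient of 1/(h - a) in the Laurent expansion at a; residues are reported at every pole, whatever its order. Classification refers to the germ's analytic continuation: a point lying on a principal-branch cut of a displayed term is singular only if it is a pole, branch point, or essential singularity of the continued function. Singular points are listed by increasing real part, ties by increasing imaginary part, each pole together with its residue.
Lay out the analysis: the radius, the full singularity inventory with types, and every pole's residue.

Radius of convergence at 0: 11/12.
At -11/12: a logarithmic branch point.

Branch term (1/12)*log(1 - h/(-11/12)): its argument vanishes at h = -11/12, a logarithmic branch point, modulus 11/12.
The radius of convergence is the smallest modulus among the singular points: 11/12.


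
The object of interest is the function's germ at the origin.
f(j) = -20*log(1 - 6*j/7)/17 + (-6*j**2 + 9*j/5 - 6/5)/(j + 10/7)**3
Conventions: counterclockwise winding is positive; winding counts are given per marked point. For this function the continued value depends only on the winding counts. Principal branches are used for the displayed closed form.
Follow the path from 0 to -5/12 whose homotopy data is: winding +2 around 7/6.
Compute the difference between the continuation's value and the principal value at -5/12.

The rational part is single-valued and drops out of the difference; each branch term changes only by its own monodromy.
(-20/17)*log(1 - j/(7/6)): each positive loop around 7/6 adds 2*pi*i to the log, so winding +2 contributes (-20/17)*(2)*2*pi*i = -(80/17)*pi*i.
Summing the contributions at j = -5/12 gives -(80/17)*pi*i.

Continued minus principal equals -(80/17)*pi*i.


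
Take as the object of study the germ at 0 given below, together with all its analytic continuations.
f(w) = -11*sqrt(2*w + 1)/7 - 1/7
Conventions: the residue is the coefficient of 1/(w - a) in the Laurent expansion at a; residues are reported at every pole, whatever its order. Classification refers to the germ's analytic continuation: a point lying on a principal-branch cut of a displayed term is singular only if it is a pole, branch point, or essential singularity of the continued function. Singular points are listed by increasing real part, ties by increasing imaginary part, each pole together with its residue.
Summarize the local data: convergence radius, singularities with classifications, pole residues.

Radius of convergence at 0: 1/2.
At -1/2: an algebraic (square-root) branch point.

Branch term (-11/7)*sqrt(1 - w/(-1/2)): its argument vanishes at w = -1/2, a square-root branch point, modulus 1/2.
The radius of convergence is the smallest modulus among the singular points: 1/2.


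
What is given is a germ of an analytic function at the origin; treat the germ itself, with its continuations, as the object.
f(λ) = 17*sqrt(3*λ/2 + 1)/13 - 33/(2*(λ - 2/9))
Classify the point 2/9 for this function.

The denominator factor λ - 2/9 vanishes at 2/9 and appears to the power 1; the numerator there equals -33/2, nonzero, and no other factor vanishes.
The branch terms are analytic at this point.
Hence a pole whose order is the multiplicity, 1.

The point is a pole of order 1.


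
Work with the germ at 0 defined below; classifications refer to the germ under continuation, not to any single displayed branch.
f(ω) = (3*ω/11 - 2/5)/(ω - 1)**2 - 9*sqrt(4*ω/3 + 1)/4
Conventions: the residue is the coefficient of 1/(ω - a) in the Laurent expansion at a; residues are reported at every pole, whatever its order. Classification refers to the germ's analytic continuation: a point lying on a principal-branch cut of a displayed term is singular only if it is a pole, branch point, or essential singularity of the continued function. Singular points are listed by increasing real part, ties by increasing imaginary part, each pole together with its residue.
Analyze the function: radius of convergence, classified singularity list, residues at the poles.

Radius of convergence at 0: 3/4.
At -3/4: an algebraic (square-root) branch point.
At 1: a pole of order 2; residue 3/11.

Denominator factor (ω - 1)^2: pole of order 2 at 1, modulus 1.
Branch term (-9/4)*sqrt(1 - ω/(-3/4)): its argument vanishes at ω = -3/4, a square-root branch point, modulus 3/4.
The radius of convergence is the smallest modulus among the singular points: 3/4.
The branch term is analytic at 1 and contributes nothing to the residue; only the rational part matters.
At the order-2 pole 1 set g(ω) = (ω - (1))^2*(rational part) = 3*ω/11 - 2/5.
Order-2 pole: residue = g'(a); g'(1) = 3/11, so the residue is 3/11.
List the singular points by increasing real part (a conjugate pair: the negative imaginary part first).


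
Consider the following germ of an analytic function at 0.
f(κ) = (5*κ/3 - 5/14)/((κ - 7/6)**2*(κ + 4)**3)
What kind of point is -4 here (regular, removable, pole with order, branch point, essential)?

The denominator factor κ + 4 vanishes at -4 and appears to the power 3; the numerator there equals -295/42, nonzero, and no other factor vanishes.
Hence a pole whose order is the multiplicity, 3.

The point is a pole of order 3.


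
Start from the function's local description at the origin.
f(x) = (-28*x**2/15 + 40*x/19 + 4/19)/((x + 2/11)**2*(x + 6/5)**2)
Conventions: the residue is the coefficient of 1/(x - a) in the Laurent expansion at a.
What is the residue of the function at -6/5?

The residue is -1304985/417088.

At the order-2 pole -6/5 set g(x) = (x - (-6/5))^2*f(x) = (-28*x**2/15 + 40*x/19 + 4/19)/(x + 2/11)**2.
Order-2 pole: residue = g'(a); g'(-6/5) = -1304985/417088, so the residue is -1304985/417088.


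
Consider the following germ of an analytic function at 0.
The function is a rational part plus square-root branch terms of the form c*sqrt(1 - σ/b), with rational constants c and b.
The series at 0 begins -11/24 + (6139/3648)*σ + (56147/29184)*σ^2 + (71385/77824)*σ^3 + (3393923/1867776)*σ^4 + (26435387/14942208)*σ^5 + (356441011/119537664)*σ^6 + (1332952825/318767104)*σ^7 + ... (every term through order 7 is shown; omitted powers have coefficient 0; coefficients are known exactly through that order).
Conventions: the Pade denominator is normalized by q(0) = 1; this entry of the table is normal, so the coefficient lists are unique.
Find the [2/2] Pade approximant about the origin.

Taylor coefficients needed (read off): a_0 = -11/24, a_1 = 6139/3648, a_2 = 56147/29184, a_3 = 71385/77824, a_4 = 3393923/1867776.
Write the denominator as Q(σ) = 1 + q1*σ + q2*σ^2. Requiring Q*f - P = O(σ^5) with deg P <= 2 kills the coefficients of σ^3..σ^4 in Q*f:
  σ^3: a_3 + q1*a_2 + q2*a_1 = 0, i.e. 71385/77824 + (56147/29184)*q1 + (6139/3648)*q2 = 0.
  σ^4: a_4 + q1*a_3 + q2*a_2 = 0, i.e. 3393923/1867776 + (71385/77824)*q1 + (56147/29184)*q2 = 0.
Solving this linear system: q1 = 39335413/65635288, q2 = -565219651/459447016.
The numerator is Q*f truncated at degree 2: P0 = a_0 = -11/24; P1 = a_1 + q1*a_0 = 3512148151/2494140944; P2 = a_2 + q1*a_1 + q2*a_0 = 1606354005/459447016.

The Pade approximant has numerator coefficients [-11/24, 3512148151/2494140944, 1606354005/459447016]; denominator coefficients [1, 39335413/65635288, -565219651/459447016].


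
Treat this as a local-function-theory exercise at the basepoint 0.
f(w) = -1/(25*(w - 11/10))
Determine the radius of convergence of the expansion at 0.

Denominator factor (w - 11/10): pole of order 1 at 11/10, modulus 11/10.
The radius of convergence is the smallest modulus among the singular points: 11/10.

The radius of convergence is 11/10.


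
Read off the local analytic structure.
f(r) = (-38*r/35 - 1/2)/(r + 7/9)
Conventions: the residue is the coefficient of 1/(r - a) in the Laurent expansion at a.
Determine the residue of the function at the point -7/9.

The residue is 31/90.

At the order-1 pole -7/9 set g(r) = (r - (-7/9))*f(r) = -38*r/35 - 1/2.
Simple pole: residue = g(a) at a = -7/9, which is 31/90.


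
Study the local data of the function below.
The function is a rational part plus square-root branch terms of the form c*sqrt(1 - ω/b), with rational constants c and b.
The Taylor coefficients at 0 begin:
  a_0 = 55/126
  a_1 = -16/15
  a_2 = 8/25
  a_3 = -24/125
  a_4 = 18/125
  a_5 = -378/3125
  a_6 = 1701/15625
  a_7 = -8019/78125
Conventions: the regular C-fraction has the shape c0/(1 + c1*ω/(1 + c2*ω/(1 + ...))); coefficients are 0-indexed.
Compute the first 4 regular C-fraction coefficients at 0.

Taylor coefficients (read off): a_0 = 55/126, a_1 = -16/15, a_2 = 8/25, a_3 = -24/125.
c0 = a_0 = 55/126. Peel one level at a time: if S = 1 + c*ω/S' with S'(0) = 1, then c is the ω-coefficient of S and S' = c*ω/(S - 1).
S_1 = c0/f = 1 + (672/275)*ω + (396144/75625)*ω^2 + ...; c1 = 672/275.
S_2 = c1*ω/(S_1 - 1) = 1 + (-1179/550)*ω + (-9/100)*ω^2 + ...; c2 = -1179/550.
S_3 = c2*ω/(S_2 - 1) = 1 + (-11/262)*ω + ...; c3 = -11/262.

The regular C-fraction coefficients are [55/126, 672/275, -1179/550, -11/262].


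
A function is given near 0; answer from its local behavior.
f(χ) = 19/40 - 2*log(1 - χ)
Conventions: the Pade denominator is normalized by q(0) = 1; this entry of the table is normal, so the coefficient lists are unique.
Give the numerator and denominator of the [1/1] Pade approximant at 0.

The Pade approximant has numerator coefficients [19/40, 141/80]; denominator coefficients [1, -1/2].

Taylor coefficients needed (expand at 0): a_0 = 19/40, a_1 = 2, a_2 = 1.
Write the denominator as Q(χ) = 1 + q1*χ. Requiring Q*f - P = O(χ^3) with deg P <= 1 kills the coefficients of χ^2..χ^2 in Q*f:
  χ^2: a_2 + q1*a_1 = 0, i.e. 1 + (2)*q1 = 0.
Solving this linear system: q1 = -1/2.
The numerator is Q*f truncated at degree 1: P0 = a_0 = 19/40; P1 = a_1 + q1*a_0 = 141/80.


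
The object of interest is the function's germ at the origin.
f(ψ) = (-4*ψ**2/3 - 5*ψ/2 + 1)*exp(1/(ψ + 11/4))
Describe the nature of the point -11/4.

The point is an essential singularity.

The exponent 1/(ψ - (-11/4)) has a pole at -11/4, so exp(1/(ψ - (-11/4))) takes every nonzero value near it: an essential singularity (not a pole of any order).


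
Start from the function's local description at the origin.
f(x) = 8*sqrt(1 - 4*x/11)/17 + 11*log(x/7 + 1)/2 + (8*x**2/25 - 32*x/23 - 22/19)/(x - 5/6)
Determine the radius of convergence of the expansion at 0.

The radius of convergence is 5/6.

Denominator factor (x - 5/6): pole of order 1 at 5/6, modulus 5/6.
Branch term (8/17)*sqrt(1 - x/(11/4)): its argument vanishes at x = 11/4, a square-root branch point, modulus 11/4.
Branch term (11/2)*log(1 - x/(-7)): its argument vanishes at x = -7, a logarithmic branch point, modulus 7.
The radius of convergence is the smallest modulus among the singular points: 5/6.


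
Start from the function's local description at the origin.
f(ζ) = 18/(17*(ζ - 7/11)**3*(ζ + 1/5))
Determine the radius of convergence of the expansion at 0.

Denominator factor (ζ - 7/11)^3: pole of order 3 at 7/11, modulus 7/11.
Denominator factor (ζ + 1/5): pole of order 1 at -1/5, modulus 1/5.
The radius of convergence is the smallest modulus among the singular points: 1/5.

The radius of convergence is 1/5.


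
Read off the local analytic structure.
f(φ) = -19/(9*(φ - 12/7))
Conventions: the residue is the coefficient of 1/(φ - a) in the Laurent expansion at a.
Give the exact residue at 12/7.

At the order-1 pole 12/7 set g(φ) = (φ - (12/7))*f(φ) = -19/9.
Simple pole: residue = g(a) at a = 12/7, which is -19/9.

The residue is -19/9.


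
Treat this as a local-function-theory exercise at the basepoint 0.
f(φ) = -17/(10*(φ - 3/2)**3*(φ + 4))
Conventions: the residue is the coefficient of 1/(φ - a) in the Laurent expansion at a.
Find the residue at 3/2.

The residue is -68/6655.

At the order-3 pole 3/2 set g(φ) = (φ - (3/2))^3*f(φ) = -17/(10*(φ + 4)).
Order-3 pole: residue = g''(a)/2; g''(3/2) = -136/6655, so the residue is -68/6655.


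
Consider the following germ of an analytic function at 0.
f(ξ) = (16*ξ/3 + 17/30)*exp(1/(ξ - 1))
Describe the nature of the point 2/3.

There is no denominator, hence no pole anywhere.
The essential point of exp(1/(ξ - (1))) is 1, not 2/3.
So the germ continues analytically to 2/3.

The point is a regular point.


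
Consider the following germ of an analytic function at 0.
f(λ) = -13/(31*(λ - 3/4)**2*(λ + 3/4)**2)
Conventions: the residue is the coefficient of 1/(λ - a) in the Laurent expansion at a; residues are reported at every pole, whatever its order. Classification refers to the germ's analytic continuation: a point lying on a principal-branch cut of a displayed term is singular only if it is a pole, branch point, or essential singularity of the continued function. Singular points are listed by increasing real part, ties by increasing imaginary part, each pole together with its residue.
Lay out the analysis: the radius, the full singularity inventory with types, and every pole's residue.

Denominator factor (λ - 3/4)^2: pole of order 2 at 3/4, modulus 3/4.
Denominator factor (λ + 3/4)^2: pole of order 2 at -3/4, modulus 3/4.
The radius of convergence is the smallest modulus among the singular points: 3/4.
At the order-2 pole -3/4 set g(λ) = (λ - (-3/4))^2*f(λ) = -13/(31*(λ - 3/4)**2).
Order-2 pole: residue = g'(a); g'(-3/4) = -208/837, so the residue is -208/837.
At the order-2 pole 3/4 set g(λ) = (λ - (3/4))^2*f(λ) = -13/(31*(λ + 3/4)**2).
Order-2 pole: residue = g'(a); g'(3/4) = 208/837, so the residue is 208/837.
List the singular points by increasing real part (a conjugate pair: the negative imaginary part first).

Radius of convergence at 0: 3/4.
At -3/4: a pole of order 2; residue -208/837.
At 3/4: a pole of order 2; residue 208/837.


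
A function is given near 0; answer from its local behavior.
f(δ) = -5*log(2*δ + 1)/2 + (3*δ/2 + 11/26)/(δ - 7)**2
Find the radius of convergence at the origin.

The radius of convergence is 1/2.

Denominator factor (δ - 7)^2: pole of order 2 at 7, modulus 7.
Branch term (-5/2)*log(1 - δ/(-1/2)): its argument vanishes at δ = -1/2, a logarithmic branch point, modulus 1/2.
The radius of convergence is the smallest modulus among the singular points: 1/2.


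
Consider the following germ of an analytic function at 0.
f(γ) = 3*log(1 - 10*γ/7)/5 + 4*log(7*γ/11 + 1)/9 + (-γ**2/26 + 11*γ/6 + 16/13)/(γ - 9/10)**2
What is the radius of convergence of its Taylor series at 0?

The radius of convergence is 7/10.

Denominator factor (γ - 9/10)^2: pole of order 2 at 9/10, modulus 9/10.
Branch term (3/5)*log(1 - γ/(7/10)): its argument vanishes at γ = 7/10, a logarithmic branch point, modulus 7/10.
Branch term (4/9)*log(1 - γ/(-11/7)): its argument vanishes at γ = -11/7, a logarithmic branch point, modulus 11/7.
The radius of convergence is the smallest modulus among the singular points: 7/10.


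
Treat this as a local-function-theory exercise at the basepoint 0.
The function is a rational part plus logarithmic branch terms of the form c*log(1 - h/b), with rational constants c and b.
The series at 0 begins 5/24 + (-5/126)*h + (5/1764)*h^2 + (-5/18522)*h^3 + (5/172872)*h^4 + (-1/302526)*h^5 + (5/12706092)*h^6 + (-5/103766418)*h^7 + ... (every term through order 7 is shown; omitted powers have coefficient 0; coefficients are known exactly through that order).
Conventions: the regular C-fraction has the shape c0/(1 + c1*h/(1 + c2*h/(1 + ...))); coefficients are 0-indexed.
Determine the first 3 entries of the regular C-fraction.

The regular C-fraction coefficients are [5/24, 4/21, -5/42].

Taylor coefficients (read off): a_0 = 5/24, a_1 = -5/126, a_2 = 5/1764.
c0 = a_0 = 5/24. Peel one level at a time: if S = 1 + c*h/S' with S'(0) = 1, then c is the h-coefficient of S and S' = c*h/(S - 1).
S_1 = c0/f = 1 + (4/21)*h + (10/441)*h^2 + ...; c1 = 4/21.
S_2 = c1*h/(S_1 - 1) = 1 + (-5/42)*h + ...; c2 = -5/42.


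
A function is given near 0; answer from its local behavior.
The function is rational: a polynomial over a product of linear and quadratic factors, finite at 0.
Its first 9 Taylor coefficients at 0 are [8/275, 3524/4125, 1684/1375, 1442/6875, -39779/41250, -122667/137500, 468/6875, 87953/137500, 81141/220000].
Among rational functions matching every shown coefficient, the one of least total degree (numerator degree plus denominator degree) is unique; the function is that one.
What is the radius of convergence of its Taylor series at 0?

No rational of total degree below 7 reproduces all 9 coefficients; solving the [1/6] Pade equations on them gives f(φ) = (38*φ/3 + 5/11)/(φ**2 - 5*φ/4 + 5/2)**3, whose expansion matches every shown term.
Denominator factor (φ**2 - 5*φ/4 + 5/2)^3: discriminant -135/16, complex-conjugate roots (5/8) + ((3/8)*sqrt(15))*i and (5/8) - ((3/8)*sqrt(15))*i; poles of order 3, moduli (1/2)*sqrt(10) and (1/2)*sqrt(10).
The radius of convergence is the smallest modulus among the singular points: (1/2)*sqrt(10).

The radius of convergence is (1/2)*sqrt(10).


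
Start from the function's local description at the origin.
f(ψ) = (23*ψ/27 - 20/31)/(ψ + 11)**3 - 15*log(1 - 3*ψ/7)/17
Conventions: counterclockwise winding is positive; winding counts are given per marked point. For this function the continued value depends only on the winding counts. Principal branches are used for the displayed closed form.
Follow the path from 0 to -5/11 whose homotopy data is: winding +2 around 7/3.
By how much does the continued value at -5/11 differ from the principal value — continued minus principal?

The rational part is single-valued and drops out of the difference; each branch term changes only by its own monodromy.
(-15/17)*log(1 - ψ/(7/3)): each positive loop around 7/3 adds 2*pi*i to the log, so winding +2 contributes (-15/17)*(2)*2*pi*i = -(60/17)*pi*i.
Summing the contributions at ψ = -5/11 gives -(60/17)*pi*i.

Continued minus principal equals -(60/17)*pi*i.


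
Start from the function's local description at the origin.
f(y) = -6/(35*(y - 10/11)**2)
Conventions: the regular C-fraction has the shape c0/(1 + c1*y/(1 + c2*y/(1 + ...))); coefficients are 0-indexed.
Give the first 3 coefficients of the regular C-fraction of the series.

Taylor coefficients (expand at 0): a_0 = -363/1750, a_1 = -3993/8750, a_2 = -131769/175000.
c0 = a_0 = -363/1750. Peel one level at a time: if S = 1 + c*y/S' with S'(0) = 1, then c is the y-coefficient of S and S' = c*y/(S - 1).
S_1 = c0/f = 1 + (-11/5)*y + (121/100)*y^2 + ...; c1 = -11/5.
S_2 = c1*y/(S_1 - 1) = 1 + (11/20)*y + ...; c2 = 11/20.

The regular C-fraction coefficients are [-363/1750, -11/5, 11/20].


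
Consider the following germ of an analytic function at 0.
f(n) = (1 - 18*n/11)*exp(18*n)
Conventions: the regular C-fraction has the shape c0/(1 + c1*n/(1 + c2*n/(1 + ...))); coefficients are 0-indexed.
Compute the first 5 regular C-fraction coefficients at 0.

The regular C-fraction coefficients are [1, -180/11, 909/110, -2739/1010, 23370/8383].

Taylor coefficients (expand at 0): a_0 = 1, a_1 = 180/11, a_2 = 1458/11, a_3 = 7776/11, a_4 = 30618/11.
c0 = a_0 = 1. Peel one level at a time: if S = 1 + c*n/S' with S'(0) = 1, then c is the n-coefficient of S and S' = c*n/(S - 1).
S_1 = c0/f = 1 + (-180/11)*n + (16362/121)*n^2 + ...; c1 = -180/11.
S_2 = c1*n/(S_1 - 1) = 1 + (909/110)*n + (2241/100)*n^2 + ...; c2 = 909/110.
S_3 = c2*n/(S_2 - 1) = 1 + (-2739/1010)*n + (77121/10201)*n^2 + ...; c3 = -2739/1010.
S_4 = c3*n/(S_3 - 1) = 1 + (23370/8383)*n + ...; c4 = 23370/8383.


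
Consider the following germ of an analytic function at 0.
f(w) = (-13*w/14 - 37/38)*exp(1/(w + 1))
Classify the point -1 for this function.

The exponent 1/(w - (-1)) has a pole at -1, so exp(1/(w - (-1))) takes every nonzero value near it: an essential singularity (not a pole of any order).

The point is an essential singularity.


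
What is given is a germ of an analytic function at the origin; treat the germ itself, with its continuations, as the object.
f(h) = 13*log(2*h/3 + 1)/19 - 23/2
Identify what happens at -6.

There is no denominator, hence no pole anywhere.
Branch term log(1 - h/(-3/2)): argument at -6 is -3, nonzero, so -6 is not its branch point (a point on a principal cut is still regular for the continued germ).
So the germ continues analytically to -6.

The point is a regular point.


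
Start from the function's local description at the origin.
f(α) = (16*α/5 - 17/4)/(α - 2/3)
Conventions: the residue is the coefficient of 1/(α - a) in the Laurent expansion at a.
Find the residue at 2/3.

The residue is -127/60.

At the order-1 pole 2/3 set g(α) = (α - (2/3))*f(α) = 16*α/5 - 17/4.
Simple pole: residue = g(a) at a = 2/3, which is -127/60.


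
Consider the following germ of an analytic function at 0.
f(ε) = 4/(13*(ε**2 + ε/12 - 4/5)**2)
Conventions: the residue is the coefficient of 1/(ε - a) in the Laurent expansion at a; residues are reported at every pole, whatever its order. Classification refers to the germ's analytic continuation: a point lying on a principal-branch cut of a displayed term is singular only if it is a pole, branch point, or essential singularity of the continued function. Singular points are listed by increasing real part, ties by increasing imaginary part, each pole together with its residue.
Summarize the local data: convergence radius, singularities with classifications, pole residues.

Denominator factor (ε**2 + ε/12 - 4/5)^2: discriminant 2309/720, real irrational roots -1/24 + (1/120)*sqrt(11545) and -1/24 - (1/120)*sqrt(11545); poles of order 2, moduli -1/24 + (1/120)*sqrt(11545) and 1/24 + (1/120)*sqrt(11545).
The radius of convergence is the smallest modulus among the singular points: -1/24 + (1/120)*sqrt(11545).
The factor ε**2 + ε/12 - 4/5 splits as (ε - a)(ε - a') with a = -1/24 - (1/120)*sqrt(11545), a' = -1/24 + (1/120)*sqrt(11545). At the order-2 pole a set g(ε) = (ε - a)^2*f(ε) = [4/13] / (ε - a')^2.
Order-2 pole: residue = g'(a); g'(-1/24 - (1/120)*sqrt(11545)) = (69120/69309253)*sqrt(11545), so the residue is (69120/69309253)*sqrt(11545).
The factor ε**2 + ε/12 - 4/5 splits as (ε - a)(ε - a') with a = -1/24 + (1/120)*sqrt(11545), a' = -1/24 - (1/120)*sqrt(11545). At the order-2 pole a set g(ε) = (ε - a)^2*f(ε) = [4/13] / (ε - a')^2.
Order-2 pole: residue = g'(a); g'(-1/24 + (1/120)*sqrt(11545)) = -(69120/69309253)*sqrt(11545), so the residue is -(69120/69309253)*sqrt(11545).
List the singular points by increasing real part (a conjugate pair: the negative imaginary part first).

Radius of convergence at 0: -1/24 + (1/120)*sqrt(11545).
At -1/24 - (1/120)*sqrt(11545): a pole of order 2; residue (69120/69309253)*sqrt(11545).
At -1/24 + (1/120)*sqrt(11545): a pole of order 2; residue -(69120/69309253)*sqrt(11545).
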